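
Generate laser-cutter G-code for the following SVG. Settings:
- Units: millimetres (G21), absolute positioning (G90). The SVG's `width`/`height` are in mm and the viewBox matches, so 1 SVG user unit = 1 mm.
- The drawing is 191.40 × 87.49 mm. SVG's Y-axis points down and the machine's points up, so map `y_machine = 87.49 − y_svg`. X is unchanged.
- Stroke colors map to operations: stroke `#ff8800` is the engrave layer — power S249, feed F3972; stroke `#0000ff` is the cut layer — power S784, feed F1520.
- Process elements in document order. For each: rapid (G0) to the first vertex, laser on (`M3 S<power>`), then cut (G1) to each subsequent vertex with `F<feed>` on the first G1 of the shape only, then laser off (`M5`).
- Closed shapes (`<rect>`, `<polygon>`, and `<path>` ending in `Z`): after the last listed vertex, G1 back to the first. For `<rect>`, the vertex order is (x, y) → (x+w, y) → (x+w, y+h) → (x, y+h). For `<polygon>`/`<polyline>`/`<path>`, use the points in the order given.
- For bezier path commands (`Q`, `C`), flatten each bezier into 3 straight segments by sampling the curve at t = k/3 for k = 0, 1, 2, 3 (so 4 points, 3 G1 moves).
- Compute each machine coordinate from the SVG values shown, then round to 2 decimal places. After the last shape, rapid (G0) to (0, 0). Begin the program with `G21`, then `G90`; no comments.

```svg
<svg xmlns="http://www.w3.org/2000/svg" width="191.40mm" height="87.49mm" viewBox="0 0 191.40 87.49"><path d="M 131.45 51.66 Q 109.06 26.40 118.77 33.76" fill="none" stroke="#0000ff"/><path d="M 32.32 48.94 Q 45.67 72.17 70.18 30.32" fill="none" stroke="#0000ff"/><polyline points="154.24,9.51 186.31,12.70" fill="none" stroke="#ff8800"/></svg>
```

G21
G90
G0 X131.45 Y35.83
M3 S784
G1 X120.09 Y49.05 F1520
G1 X115.86 Y55.01
G1 X118.77 Y53.73
M5
G0 X32.32 Y38.55
M3 S784
G1 X42.46 Y30.29 F1520
G1 X55.08 Y36.50
G1 X70.18 Y57.17
M5
G0 X154.24 Y77.98
M3 S249
G1 X186.31 Y74.79 F3972
M5
G0 X0.00 Y0.00

viewBox `0 0 191.40 87.49` with mm width/height → 1 unit = 1 mm. Flip: y_m = 87.49 − y_svg.

**Shape 1** — `<path>` quadratic bezier, stroke `#0000ff` → cut (S784, F1520). Control points (SVG): P0=(131.45,51.66), P1=(109.06,26.40), P2=(118.77,33.76); sampled at t=k/3. Machine vertices: (131.45,35.83) → (120.09,49.05) → (115.86,55.01) → (118.77,53.73). Open path.

**Shape 2** — `<path>` quadratic bezier, stroke `#0000ff` → cut (S784, F1520). Control points (SVG): P0=(32.32,48.94), P1=(45.67,72.17), P2=(70.18,30.32); sampled at t=k/3. Machine vertices: (32.32,38.55) → (42.46,30.29) → (55.08,36.50) → (70.18,57.17). Open path.

**Shape 3** — `<polyline>` line segment, stroke `#ff8800` → engrave (S249, F3972). Machine vertices: (154.24,77.98) → (186.31,74.79). Open path.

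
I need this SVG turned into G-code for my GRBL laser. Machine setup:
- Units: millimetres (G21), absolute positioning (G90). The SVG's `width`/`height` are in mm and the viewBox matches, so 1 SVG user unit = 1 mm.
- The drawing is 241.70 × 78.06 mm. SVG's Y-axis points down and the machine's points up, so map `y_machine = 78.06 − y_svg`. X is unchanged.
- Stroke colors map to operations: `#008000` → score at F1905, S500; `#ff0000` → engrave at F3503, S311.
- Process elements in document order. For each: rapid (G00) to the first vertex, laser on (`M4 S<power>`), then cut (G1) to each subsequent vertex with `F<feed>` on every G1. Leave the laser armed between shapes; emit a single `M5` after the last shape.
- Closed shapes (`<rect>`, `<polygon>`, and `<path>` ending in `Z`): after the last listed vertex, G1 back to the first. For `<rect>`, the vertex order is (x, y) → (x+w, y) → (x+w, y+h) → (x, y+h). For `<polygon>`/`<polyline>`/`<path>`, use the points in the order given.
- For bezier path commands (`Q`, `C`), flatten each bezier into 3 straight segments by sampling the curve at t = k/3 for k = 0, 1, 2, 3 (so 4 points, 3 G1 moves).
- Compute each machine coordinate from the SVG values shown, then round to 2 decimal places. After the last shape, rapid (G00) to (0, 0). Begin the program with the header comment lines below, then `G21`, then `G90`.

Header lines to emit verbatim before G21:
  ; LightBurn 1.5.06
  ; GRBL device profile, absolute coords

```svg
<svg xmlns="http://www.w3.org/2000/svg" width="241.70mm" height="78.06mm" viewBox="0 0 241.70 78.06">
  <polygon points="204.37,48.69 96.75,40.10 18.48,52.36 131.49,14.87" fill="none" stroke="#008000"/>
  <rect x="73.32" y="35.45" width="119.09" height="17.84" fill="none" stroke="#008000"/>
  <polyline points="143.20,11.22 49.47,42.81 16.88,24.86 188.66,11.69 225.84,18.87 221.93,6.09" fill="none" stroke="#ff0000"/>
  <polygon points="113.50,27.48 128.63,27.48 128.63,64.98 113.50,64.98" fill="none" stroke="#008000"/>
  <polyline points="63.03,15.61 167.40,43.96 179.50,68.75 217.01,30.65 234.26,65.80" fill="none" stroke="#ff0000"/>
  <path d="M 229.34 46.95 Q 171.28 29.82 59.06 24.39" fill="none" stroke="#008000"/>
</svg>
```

1 u = 1 mm; y_m = 78.06 − y.

[1] `<polygon>` closed polygon, #008000→score S500 F1905: (204.37,29.37) → (96.75,37.96) → (18.48,25.70) → (131.49,63.19) → (204.37,29.37) (closed)

[2] `<rect>` rectangle, #008000→score S500 F1905: (73.32,42.61) → (192.41,42.61) → (192.41,24.77) → (73.32,24.77) → (73.32,42.61) (closed)

[3] `<polyline>` open polyline, #ff0000→engrave S311 F3503: (143.20,66.84) → (49.47,35.25) → (16.88,53.20) → (188.66,66.37) → (225.84,59.19) → (221.93,71.97)

[4] `<polygon>` rectangle, #008000→score S500 F1905: (113.50,50.58) → (128.63,50.58) → (128.63,13.08) → (113.50,13.08) → (113.50,50.58) (closed)

[5] `<polyline>` open polyline, #ff0000→engrave S311 F3503: (63.03,62.45) → (167.40,34.10) → (179.50,9.31) → (217.01,47.41) → (234.26,12.26)

[6] `<path>` quadratic bezier, #008000→score S500 F1905: (229.34,31.11) → (184.62,41.23) → (127.86,48.75) → (59.06,53.67)

; LightBurn 1.5.06
; GRBL device profile, absolute coords
G21
G90
G00 X204.37 Y29.37
M4 S500
G1 X96.75 Y37.96 F1905
G1 X18.48 Y25.70 F1905
G1 X131.49 Y63.19 F1905
G1 X204.37 Y29.37 F1905
G00 X73.32 Y42.61
M4 S500
G1 X192.41 Y42.61 F1905
G1 X192.41 Y24.77 F1905
G1 X73.32 Y24.77 F1905
G1 X73.32 Y42.61 F1905
G00 X143.20 Y66.84
M4 S311
G1 X49.47 Y35.25 F3503
G1 X16.88 Y53.20 F3503
G1 X188.66 Y66.37 F3503
G1 X225.84 Y59.19 F3503
G1 X221.93 Y71.97 F3503
G00 X113.50 Y50.58
M4 S500
G1 X128.63 Y50.58 F1905
G1 X128.63 Y13.08 F1905
G1 X113.50 Y13.08 F1905
G1 X113.50 Y50.58 F1905
G00 X63.03 Y62.45
M4 S311
G1 X167.40 Y34.10 F3503
G1 X179.50 Y9.31 F3503
G1 X217.01 Y47.41 F3503
G1 X234.26 Y12.26 F3503
G00 X229.34 Y31.11
M4 S500
G1 X184.62 Y41.23 F1905
G1 X127.86 Y48.75 F1905
G1 X59.06 Y53.67 F1905
M5
G00 X0.00 Y0.00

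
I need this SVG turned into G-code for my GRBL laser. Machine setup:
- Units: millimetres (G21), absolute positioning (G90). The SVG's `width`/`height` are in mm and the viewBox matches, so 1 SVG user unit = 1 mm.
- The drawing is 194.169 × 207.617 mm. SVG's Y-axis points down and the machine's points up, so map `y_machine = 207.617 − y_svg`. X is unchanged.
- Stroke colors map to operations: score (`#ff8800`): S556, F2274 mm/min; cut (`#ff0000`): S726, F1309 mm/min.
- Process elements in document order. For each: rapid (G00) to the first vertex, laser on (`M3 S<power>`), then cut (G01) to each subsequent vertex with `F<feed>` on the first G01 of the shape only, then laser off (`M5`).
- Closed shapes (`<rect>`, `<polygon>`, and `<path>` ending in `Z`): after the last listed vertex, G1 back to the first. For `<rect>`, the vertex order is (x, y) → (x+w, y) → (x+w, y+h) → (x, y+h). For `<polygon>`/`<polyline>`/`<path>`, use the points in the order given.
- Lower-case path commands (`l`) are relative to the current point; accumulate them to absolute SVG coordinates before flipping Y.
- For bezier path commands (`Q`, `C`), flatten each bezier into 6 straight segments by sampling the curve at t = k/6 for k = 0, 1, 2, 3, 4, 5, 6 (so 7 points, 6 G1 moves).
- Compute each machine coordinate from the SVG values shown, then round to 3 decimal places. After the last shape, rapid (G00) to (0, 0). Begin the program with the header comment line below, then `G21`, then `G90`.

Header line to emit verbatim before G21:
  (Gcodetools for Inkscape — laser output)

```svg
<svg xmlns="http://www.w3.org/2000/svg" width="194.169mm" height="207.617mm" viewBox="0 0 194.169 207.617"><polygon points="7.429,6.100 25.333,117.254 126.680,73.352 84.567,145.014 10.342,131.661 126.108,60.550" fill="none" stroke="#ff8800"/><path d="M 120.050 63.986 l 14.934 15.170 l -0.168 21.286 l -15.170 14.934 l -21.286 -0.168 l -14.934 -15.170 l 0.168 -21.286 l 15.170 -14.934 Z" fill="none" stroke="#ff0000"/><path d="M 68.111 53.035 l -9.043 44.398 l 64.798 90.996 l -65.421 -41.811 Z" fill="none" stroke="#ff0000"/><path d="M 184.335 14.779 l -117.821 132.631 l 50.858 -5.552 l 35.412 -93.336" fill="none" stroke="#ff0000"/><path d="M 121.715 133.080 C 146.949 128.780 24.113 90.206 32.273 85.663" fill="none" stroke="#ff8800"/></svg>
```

(Gcodetools for Inkscape — laser output)
G21
G90
G00 X7.429 Y201.517
M3 S556
G01 X25.333 Y90.363 F2274
G01 X126.680 Y134.265
G01 X84.567 Y62.603
G01 X10.342 Y75.956
G01 X126.108 Y147.067
G01 X7.429 Y201.517
M5
G00 X120.050 Y143.631
M3 S726
G01 X134.984 Y128.461 F1309
G01 X134.816 Y107.175
G01 X119.646 Y92.241
G01 X98.360 Y92.409
G01 X83.426 Y107.579
G01 X83.594 Y128.865
G01 X98.764 Y143.799
G01 X120.050 Y143.631
M5
G00 X68.111 Y154.582
M3 S726
G01 X59.068 Y110.184 F1309
G01 X123.866 Y19.188
G01 X58.445 Y60.999
G01 X68.111 Y154.582
M5
G00 X184.335 Y192.838
M3 S726
G01 X66.514 Y60.207 F1309
G01 X117.372 Y65.759
G01 X152.784 Y159.095
M5
G00 X121.715 Y74.537
M3 S556
G01 X123.285 Y79.227 F2274
G01 X107.928 Y87.732
G01 X83.397 Y98.154
G01 X57.443 Y108.597
G01 X37.817 Y117.163
G01 X32.273 Y121.954
M5
G00 X0.000 Y0.000

viewBox `0 0 194.169 207.617` with mm width/height → 1 unit = 1 mm. Flip: y_m = 207.617 − y_svg.

**Shape 1** — `<polygon>` closed polygon, stroke `#ff8800` → score (S556, F2274). Machine vertices: (7.429,201.517) → (25.333,90.363) → (126.680,134.265) → (84.567,62.603) → (10.342,75.956) → (126.108,147.067) → (7.429,201.517). Closed: final G1 returns to the first vertex.

**Shape 2** — `<path>` regular polygon, stroke `#ff0000` → cut (S726, F1309). Machine vertices: (120.050,143.631) → (134.984,128.461) → (134.816,107.175) → (119.646,92.241) → (98.360,92.409) → (83.426,107.579) → (83.594,128.865) → (98.764,143.799) → (120.050,143.631). Closed: final G1 returns to the first vertex.

**Shape 3** — `<path>` closed polygon, stroke `#ff0000` → cut (S726, F1309). Machine vertices: (68.111,154.582) → (59.068,110.184) → (123.866,19.188) → (58.445,60.999) → (68.111,154.582). Closed: final G1 returns to the first vertex.

**Shape 4** — `<path>` open polyline, stroke `#ff0000` → cut (S726, F1309). Machine vertices: (184.335,192.838) → (66.514,60.207) → (117.372,65.759) → (152.784,159.095). Open path.

**Shape 5** — `<path>` cubic bezier, stroke `#ff8800` → score (S556, F2274). Control points (SVG): P0=(121.715,133.080), P1=(146.949,128.780), P2=(24.113,90.206), P3=(32.273,85.663); sampled at t=k/6. Machine vertices: (121.715,74.537) → (123.285,79.227) → (107.928,87.732) → (83.397,98.154) → (57.443,108.597) → (37.817,117.163) → (32.273,121.954). Open path.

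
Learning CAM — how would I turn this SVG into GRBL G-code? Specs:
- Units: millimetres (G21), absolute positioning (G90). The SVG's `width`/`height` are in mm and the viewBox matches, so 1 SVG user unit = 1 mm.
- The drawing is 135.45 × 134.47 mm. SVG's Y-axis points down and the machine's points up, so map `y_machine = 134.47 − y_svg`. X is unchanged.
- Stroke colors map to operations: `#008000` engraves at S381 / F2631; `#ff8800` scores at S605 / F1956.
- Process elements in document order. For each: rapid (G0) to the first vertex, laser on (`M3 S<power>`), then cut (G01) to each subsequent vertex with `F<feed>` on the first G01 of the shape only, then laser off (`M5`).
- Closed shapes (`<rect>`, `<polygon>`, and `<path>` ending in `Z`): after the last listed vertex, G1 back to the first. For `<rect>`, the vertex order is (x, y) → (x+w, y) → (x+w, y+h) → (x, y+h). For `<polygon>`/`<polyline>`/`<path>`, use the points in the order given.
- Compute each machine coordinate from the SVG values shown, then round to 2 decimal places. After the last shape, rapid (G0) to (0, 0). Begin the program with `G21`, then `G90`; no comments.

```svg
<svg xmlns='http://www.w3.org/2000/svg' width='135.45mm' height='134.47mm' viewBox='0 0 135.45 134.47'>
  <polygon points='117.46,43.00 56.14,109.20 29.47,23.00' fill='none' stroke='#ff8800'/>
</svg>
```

Since the viewBox matches the mm dimensions, user units are millimetres directly. The only transform is the Y-flip y_m = 134.47 − y_svg.

Shape 1 is a regular polygon drawn with `<polygon>`. Its stroke #ff8800 means score at S605, F1956. After flipping Y the toolpath is (117.46,91.47) → (56.14,25.27) → (29.47,111.47) → (117.46,91.47), returning to the start.

G21
G90
G0 X117.46 Y91.47
M3 S605
G01 X56.14 Y25.27 F1956
G01 X29.47 Y111.47
G01 X117.46 Y91.47
M5
G0 X0.00 Y0.00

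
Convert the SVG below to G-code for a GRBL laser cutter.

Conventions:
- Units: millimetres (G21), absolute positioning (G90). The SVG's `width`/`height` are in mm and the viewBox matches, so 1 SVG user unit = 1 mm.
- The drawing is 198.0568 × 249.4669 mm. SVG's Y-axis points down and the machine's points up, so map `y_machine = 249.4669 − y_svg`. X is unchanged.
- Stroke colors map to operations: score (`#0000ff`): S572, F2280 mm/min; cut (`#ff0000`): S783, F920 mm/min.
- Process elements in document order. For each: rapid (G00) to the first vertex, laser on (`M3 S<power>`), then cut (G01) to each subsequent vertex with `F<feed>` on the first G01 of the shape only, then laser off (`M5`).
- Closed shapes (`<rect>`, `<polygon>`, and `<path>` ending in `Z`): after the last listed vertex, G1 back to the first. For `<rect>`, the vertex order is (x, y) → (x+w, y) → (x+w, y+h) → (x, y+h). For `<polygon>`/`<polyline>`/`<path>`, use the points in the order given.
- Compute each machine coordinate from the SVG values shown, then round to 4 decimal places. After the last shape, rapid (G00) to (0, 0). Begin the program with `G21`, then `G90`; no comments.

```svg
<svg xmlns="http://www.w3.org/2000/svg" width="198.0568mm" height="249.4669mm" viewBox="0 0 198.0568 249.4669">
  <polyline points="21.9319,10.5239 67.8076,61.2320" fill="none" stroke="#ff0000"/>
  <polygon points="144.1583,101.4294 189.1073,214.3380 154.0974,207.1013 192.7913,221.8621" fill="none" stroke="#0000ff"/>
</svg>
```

1 u = 1 mm; y_m = 249.4669 − y.

[1] `<polyline>` line segment, #ff0000→cut S783 F920: (21.9319,238.9430) → (67.8076,188.2349)

[2] `<polygon>` closed polygon, #0000ff→score S572 F2280: (144.1583,148.0375) → (189.1073,35.1289) → (154.0974,42.3656) → (192.7913,27.6048) → (144.1583,148.0375) (closed)

G21
G90
G00 X21.9319 Y238.9430
M3 S783
G01 X67.8076 Y188.2349 F920
M5
G00 X144.1583 Y148.0375
M3 S572
G01 X189.1073 Y35.1289 F2280
G01 X154.0974 Y42.3656
G01 X192.7913 Y27.6048
G01 X144.1583 Y148.0375
M5
G00 X0.0000 Y0.0000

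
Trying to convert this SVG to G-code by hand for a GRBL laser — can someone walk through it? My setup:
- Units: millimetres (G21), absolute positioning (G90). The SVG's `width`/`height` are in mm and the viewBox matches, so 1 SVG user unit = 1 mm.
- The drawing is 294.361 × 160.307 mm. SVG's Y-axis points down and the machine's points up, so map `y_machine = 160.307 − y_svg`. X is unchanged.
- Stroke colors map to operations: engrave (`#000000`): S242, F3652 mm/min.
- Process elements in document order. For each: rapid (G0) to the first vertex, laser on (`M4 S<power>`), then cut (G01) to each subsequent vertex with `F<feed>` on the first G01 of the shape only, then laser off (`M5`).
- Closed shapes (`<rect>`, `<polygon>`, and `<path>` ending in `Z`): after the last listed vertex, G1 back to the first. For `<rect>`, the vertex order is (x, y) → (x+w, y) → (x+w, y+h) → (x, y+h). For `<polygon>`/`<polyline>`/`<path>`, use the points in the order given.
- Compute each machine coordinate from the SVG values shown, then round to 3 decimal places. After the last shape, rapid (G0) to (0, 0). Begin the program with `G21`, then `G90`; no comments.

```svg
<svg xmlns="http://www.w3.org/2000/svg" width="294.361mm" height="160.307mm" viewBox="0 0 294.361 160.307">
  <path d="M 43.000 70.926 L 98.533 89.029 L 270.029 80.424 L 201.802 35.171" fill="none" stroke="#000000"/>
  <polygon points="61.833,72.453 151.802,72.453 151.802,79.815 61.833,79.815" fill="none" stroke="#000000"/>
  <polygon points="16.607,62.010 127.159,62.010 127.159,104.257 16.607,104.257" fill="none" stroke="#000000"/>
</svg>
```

G21
G90
G0 X43.000 Y89.381
M4 S242
G01 X98.533 Y71.278 F3652
G01 X270.029 Y79.883
G01 X201.802 Y125.136
M5
G0 X61.833 Y87.854
M4 S242
G01 X151.802 Y87.854 F3652
G01 X151.802 Y80.492
G01 X61.833 Y80.492
G01 X61.833 Y87.854
M5
G0 X16.607 Y98.297
M4 S242
G01 X127.159 Y98.297 F3652
G01 X127.159 Y56.050
G01 X16.607 Y56.050
G01 X16.607 Y98.297
M5
G0 X0.000 Y0.000

Since the viewBox matches the mm dimensions, user units are millimetres directly. The only transform is the Y-flip y_m = 160.307 − y_svg.

Shape 1 is a open polyline drawn with `<path>`. Its stroke #000000 means engrave at S242, F3652. After flipping Y the toolpath is (43.000,89.381) → (98.533,71.278) → (270.029,79.883) → (201.802,125.136).

Shape 2 is a rectangle drawn with `<polygon>`. Its stroke #000000 means engrave at S242, F3652. After flipping Y the toolpath is (61.833,87.854) → (151.802,87.854) → (151.802,80.492) → (61.833,80.492) → (61.833,87.854), returning to the start.

Shape 3 is a rectangle drawn with `<polygon>`. Its stroke #000000 means engrave at S242, F3652. After flipping Y the toolpath is (16.607,98.297) → (127.159,98.297) → (127.159,56.050) → (16.607,56.050) → (16.607,98.297), returning to the start.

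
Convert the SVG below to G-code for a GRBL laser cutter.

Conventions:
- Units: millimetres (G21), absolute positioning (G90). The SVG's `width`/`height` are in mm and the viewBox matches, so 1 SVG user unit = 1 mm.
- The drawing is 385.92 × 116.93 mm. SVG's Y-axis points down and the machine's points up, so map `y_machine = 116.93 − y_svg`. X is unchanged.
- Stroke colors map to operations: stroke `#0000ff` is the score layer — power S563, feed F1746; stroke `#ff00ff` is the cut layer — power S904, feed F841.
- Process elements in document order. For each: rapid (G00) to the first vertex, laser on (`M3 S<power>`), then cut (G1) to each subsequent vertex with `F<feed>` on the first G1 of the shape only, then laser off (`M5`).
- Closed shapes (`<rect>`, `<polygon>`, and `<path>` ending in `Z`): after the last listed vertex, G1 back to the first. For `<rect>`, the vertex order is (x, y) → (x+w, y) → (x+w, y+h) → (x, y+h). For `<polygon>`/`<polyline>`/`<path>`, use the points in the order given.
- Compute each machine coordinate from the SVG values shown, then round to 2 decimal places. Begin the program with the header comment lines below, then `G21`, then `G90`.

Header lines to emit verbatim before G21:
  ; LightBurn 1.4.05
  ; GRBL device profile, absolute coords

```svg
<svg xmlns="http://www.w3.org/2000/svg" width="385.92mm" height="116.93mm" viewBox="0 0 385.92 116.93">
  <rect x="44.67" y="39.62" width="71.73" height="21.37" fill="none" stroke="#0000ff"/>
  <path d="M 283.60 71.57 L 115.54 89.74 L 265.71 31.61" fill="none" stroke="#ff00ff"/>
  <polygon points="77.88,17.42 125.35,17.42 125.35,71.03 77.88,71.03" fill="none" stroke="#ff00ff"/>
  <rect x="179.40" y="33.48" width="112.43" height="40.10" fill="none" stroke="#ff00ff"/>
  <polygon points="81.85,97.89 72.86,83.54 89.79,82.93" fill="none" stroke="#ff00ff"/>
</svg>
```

1 u = 1 mm; y_m = 116.93 − y.

[1] `<rect>` rectangle, #0000ff→score S563 F1746: (44.67,77.31) → (116.40,77.31) → (116.40,55.94) → (44.67,55.94) → (44.67,77.31) (closed)

[2] `<path>` open polyline, #ff00ff→cut S904 F841: (283.60,45.36) → (115.54,27.19) → (265.71,85.32)

[3] `<polygon>` rectangle, #ff00ff→cut S904 F841: (77.88,99.51) → (125.35,99.51) → (125.35,45.90) → (77.88,45.90) → (77.88,99.51) (closed)

[4] `<rect>` rectangle, #ff00ff→cut S904 F841: (179.40,83.45) → (291.83,83.45) → (291.83,43.35) → (179.40,43.35) → (179.40,83.45) (closed)

[5] `<polygon>` regular polygon, #ff00ff→cut S904 F841: (81.85,19.04) → (72.86,33.39) → (89.79,34.00) → (81.85,19.04) (closed)

; LightBurn 1.4.05
; GRBL device profile, absolute coords
G21
G90
G00 X44.67 Y77.31
M3 S563
G1 X116.40 Y77.31 F1746
G1 X116.40 Y55.94
G1 X44.67 Y55.94
G1 X44.67 Y77.31
M5
G00 X283.60 Y45.36
M3 S904
G1 X115.54 Y27.19 F841
G1 X265.71 Y85.32
M5
G00 X77.88 Y99.51
M3 S904
G1 X125.35 Y99.51 F841
G1 X125.35 Y45.90
G1 X77.88 Y45.90
G1 X77.88 Y99.51
M5
G00 X179.40 Y83.45
M3 S904
G1 X291.83 Y83.45 F841
G1 X291.83 Y43.35
G1 X179.40 Y43.35
G1 X179.40 Y83.45
M5
G00 X81.85 Y19.04
M3 S904
G1 X72.86 Y33.39 F841
G1 X89.79 Y34.00
G1 X81.85 Y19.04
M5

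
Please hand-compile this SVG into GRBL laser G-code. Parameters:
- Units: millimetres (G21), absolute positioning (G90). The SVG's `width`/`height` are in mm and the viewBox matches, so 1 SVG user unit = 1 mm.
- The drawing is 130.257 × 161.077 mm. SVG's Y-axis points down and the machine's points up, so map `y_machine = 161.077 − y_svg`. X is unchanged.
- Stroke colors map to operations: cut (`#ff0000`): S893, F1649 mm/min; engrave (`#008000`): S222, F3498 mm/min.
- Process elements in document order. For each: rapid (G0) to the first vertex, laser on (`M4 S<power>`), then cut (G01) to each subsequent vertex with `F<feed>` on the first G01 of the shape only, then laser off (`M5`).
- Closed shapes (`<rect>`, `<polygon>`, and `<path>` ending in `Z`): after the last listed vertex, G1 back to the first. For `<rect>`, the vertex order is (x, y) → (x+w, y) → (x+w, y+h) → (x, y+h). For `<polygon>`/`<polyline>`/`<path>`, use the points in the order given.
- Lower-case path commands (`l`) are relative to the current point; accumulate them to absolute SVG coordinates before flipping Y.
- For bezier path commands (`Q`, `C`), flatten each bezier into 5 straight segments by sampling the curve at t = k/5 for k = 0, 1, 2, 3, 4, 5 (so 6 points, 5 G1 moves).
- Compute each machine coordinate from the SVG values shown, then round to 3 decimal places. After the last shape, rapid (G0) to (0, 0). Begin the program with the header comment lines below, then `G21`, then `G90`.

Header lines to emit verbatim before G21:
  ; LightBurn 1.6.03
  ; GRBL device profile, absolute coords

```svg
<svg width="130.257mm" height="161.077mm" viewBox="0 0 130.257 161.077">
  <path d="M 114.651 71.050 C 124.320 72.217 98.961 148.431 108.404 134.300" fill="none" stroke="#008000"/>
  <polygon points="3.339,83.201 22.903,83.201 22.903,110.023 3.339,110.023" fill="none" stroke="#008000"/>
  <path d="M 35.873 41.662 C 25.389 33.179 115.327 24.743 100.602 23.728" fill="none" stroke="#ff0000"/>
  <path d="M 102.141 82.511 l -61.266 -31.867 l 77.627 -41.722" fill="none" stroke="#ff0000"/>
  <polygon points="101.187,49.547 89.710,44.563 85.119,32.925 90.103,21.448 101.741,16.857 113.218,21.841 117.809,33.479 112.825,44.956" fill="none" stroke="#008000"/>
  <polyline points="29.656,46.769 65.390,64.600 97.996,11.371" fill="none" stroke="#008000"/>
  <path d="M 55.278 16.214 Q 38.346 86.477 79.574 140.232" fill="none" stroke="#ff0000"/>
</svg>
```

; LightBurn 1.6.03
; GRBL device profile, absolute coords
G21
G90
G0 X114.651 Y90.027
M4 S222
G01 X116.808 Y81.644 F3498
G01 X113.909 Y63.189
G01 X109.308 Y42.600
G01 X106.356 Y27.817
G01 X108.404 Y26.777
M5
G0 X3.339 Y77.876
M4 S222
G01 X22.903 Y77.876 F3498
G01 X22.903 Y51.054
G01 X3.339 Y51.054
G01 X3.339 Y77.876
M5
G0 X35.873 Y119.415
M4 S893
G01 X39.993 Y124.440 F1649
G01 X58.369 Y129.100
G01 X81.159 Y133.041
G01 X98.518 Y135.908
G01 X100.602 Y137.349
M5
G0 X102.141 Y78.566
M4 S893
G01 X40.875 Y110.433 F1649
G01 X118.502 Y152.155
M5
G0 X101.187 Y111.530
M4 S222
G01 X89.710 Y116.514 F3498
G01 X85.119 Y128.152
G01 X90.103 Y139.629
G01 X101.741 Y144.220
G01 X113.218 Y139.236
G01 X117.809 Y127.598
G01 X112.825 Y116.121
G01 X101.187 Y111.530
M5
G0 X29.656 Y114.308
M4 S222
G01 X65.390 Y96.477 F3498
G01 X97.996 Y149.706
M5
G0 X55.278 Y144.863
M4 S893
G01 X50.832 Y117.418 F1649
G01 X51.038 Y91.294
G01 X55.897 Y66.490
G01 X65.409 Y43.007
G01 X79.574 Y20.845
M5
G0 X0.000 Y0.000

1 u = 1 mm; y_m = 161.077 − y.

[1] `<path>` cubic bezier, #008000→engrave S222 F3498: (114.651,90.027) → (116.808,81.644) → (113.909,63.189) → (109.308,42.600) → (106.356,27.817) → (108.404,26.777)

[2] `<polygon>` rectangle, #008000→engrave S222 F3498: (3.339,77.876) → (22.903,77.876) → (22.903,51.054) → (3.339,51.054) → (3.339,77.876) (closed)

[3] `<path>` cubic bezier, #ff0000→cut S893 F1649: (35.873,119.415) → (39.993,124.440) → (58.369,129.100) → (81.159,133.041) → (98.518,135.908) → (100.602,137.349)

[4] `<path>` open polyline, #ff0000→cut S893 F1649: (102.141,78.566) → (40.875,110.433) → (118.502,152.155)

[5] `<polygon>` regular polygon, #008000→engrave S222 F3498: (101.187,111.530) → (89.710,116.514) → (85.119,128.152) → (90.103,139.629) → (101.741,144.220) → (113.218,139.236) → (117.809,127.598) → (112.825,116.121) → (101.187,111.530) (closed)

[6] `<polyline>` open polyline, #008000→engrave S222 F3498: (29.656,114.308) → (65.390,96.477) → (97.996,149.706)

[7] `<path>` quadratic bezier, #ff0000→cut S893 F1649: (55.278,144.863) → (50.832,117.418) → (51.038,91.294) → (55.897,66.490) → (65.409,43.007) → (79.574,20.845)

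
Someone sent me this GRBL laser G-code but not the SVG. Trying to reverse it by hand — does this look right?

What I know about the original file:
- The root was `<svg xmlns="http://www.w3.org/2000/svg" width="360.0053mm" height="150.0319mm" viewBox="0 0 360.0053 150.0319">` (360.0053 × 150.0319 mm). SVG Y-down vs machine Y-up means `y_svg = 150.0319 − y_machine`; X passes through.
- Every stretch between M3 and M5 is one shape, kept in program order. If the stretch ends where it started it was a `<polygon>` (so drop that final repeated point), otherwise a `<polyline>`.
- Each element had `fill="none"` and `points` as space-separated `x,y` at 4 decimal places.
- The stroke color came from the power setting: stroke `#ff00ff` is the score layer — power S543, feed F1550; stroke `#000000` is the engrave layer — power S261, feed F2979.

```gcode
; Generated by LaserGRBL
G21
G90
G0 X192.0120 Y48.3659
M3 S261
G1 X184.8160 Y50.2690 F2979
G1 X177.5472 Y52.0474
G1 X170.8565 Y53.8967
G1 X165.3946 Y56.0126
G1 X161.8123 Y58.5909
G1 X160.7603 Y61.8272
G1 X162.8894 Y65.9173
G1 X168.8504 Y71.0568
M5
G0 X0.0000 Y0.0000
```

<svg xmlns="http://www.w3.org/2000/svg" width="360.0053mm" height="150.0319mm" viewBox="0 0 360.0053 150.0319">
  <polyline points="192.0120,101.6660 184.8160,99.7629 177.5472,97.9845 170.8565,96.1352 165.3946,94.0193 161.8123,91.4410 160.7603,88.2047 162.8894,84.1146 168.8504,78.9751" fill="none" stroke="#000000"/>
</svg>

y_svg = 150.0319 − y_m. Every run uses S261, so all elements get stroke `#000000` (engrave).

[1] open run; points: 192.0120,101.6660 184.8160,99.7629 177.5472,97.9845 170.8565,96.1352 165.3946,94.0193 161.8123,91.4410 160.7603,88.2047 162.8894,84.1146 168.8504,78.9751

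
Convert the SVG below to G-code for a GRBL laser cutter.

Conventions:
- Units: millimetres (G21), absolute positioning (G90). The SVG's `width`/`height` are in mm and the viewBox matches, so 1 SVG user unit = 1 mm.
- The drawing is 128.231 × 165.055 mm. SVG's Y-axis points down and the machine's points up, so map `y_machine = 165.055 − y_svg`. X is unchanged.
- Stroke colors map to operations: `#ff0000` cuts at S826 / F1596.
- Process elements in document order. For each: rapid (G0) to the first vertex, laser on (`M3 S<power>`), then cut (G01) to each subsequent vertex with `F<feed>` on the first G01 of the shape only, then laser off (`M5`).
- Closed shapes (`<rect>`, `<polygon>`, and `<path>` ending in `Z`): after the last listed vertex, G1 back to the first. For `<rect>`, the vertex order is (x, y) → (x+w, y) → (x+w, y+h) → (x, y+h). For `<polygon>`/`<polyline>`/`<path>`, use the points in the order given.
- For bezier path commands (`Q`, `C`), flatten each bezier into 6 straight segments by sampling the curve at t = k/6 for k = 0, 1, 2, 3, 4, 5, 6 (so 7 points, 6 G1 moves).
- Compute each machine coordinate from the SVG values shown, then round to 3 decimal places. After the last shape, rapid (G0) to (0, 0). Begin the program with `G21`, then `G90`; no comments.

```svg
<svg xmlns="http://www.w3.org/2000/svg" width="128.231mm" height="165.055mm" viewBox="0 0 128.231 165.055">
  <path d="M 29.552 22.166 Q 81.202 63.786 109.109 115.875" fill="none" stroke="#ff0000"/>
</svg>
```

G21
G90
G0 X29.552 Y142.889
M3 S826
G01 X46.109 Y128.725 F1596
G01 X61.347 Y113.979
G01 X75.266 Y98.652
G01 X87.866 Y82.743
G01 X99.147 Y66.252
G01 X109.109 Y49.180
M5
G0 X0.000 Y0.000

viewBox `0 0 128.231 165.055` with mm width/height → 1 unit = 1 mm. Flip: y_m = 165.055 − y_svg.

**Shape 1** — `<path>` quadratic bezier, stroke `#ff0000` → cut (S826, F1596). Control points (SVG): P0=(29.552,22.166), P1=(81.202,63.786), P2=(109.109,115.875); sampled at t=k/6. Machine vertices: (29.552,142.889) → (46.109,128.725) → (61.347,113.979) → (75.266,98.652) → (87.866,82.743) → (99.147,66.252) → (109.109,49.180). Open path.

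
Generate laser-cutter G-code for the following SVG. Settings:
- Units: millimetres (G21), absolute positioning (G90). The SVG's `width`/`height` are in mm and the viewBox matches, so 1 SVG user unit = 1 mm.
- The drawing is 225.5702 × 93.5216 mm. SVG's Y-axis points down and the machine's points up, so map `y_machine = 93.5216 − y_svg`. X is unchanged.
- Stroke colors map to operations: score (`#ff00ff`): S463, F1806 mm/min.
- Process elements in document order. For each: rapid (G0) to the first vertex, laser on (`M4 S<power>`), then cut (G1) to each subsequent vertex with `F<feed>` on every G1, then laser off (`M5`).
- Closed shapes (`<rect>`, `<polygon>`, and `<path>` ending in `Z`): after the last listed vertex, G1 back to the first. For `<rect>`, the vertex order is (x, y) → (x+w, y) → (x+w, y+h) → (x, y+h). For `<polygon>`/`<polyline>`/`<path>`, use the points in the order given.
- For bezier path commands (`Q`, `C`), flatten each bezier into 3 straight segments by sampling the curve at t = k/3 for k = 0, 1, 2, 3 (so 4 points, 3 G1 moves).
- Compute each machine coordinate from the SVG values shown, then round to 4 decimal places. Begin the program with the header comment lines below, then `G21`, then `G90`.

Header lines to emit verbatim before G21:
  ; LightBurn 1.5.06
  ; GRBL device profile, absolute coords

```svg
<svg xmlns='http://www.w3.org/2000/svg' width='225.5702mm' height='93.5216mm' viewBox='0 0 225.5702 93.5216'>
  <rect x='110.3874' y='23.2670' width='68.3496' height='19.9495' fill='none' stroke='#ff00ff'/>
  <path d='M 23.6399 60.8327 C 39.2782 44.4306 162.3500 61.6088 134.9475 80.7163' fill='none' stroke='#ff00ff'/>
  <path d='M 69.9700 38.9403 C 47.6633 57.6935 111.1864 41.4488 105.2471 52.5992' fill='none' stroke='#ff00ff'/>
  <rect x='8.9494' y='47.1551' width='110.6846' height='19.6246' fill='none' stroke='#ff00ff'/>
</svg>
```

1 u = 1 mm; y_m = 93.5216 − y.

[1] `<rect>` rectangle, #ff00ff→score S463 F1806: (110.3874,70.2546) → (178.7370,70.2546) → (178.7370,50.3051) → (110.3874,50.3051) → (110.3874,70.2546) (closed)

[2] `<path>` cubic bezier, #ff00ff→score S463 F1806: (23.6399,32.6889) → (65.5372,39.0698) → (121.7440,30.0974) → (134.9475,12.8053)

[3] `<path>` cubic bezier, #ff00ff→score S463 F1806: (69.9700,54.5813) → (70.5217,45.1832) → (93.7838,45.2520) → (105.2471,40.9224)

[4] `<rect>` rectangle, #ff00ff→score S463 F1806: (8.9494,46.3665) → (119.6340,46.3665) → (119.6340,26.7419) → (8.9494,26.7419) → (8.9494,46.3665) (closed)

; LightBurn 1.5.06
; GRBL device profile, absolute coords
G21
G90
G0 X110.3874 Y70.2546
M4 S463
G1 X178.7370 Y70.2546 F1806
G1 X178.7370 Y50.3051 F1806
G1 X110.3874 Y50.3051 F1806
G1 X110.3874 Y70.2546 F1806
M5
G0 X23.6399 Y32.6889
M4 S463
G1 X65.5372 Y39.0698 F1806
G1 X121.7440 Y30.0974 F1806
G1 X134.9475 Y12.8053 F1806
M5
G0 X69.9700 Y54.5813
M4 S463
G1 X70.5217 Y45.1832 F1806
G1 X93.7838 Y45.2520 F1806
G1 X105.2471 Y40.9224 F1806
M5
G0 X8.9494 Y46.3665
M4 S463
G1 X119.6340 Y46.3665 F1806
G1 X119.6340 Y26.7419 F1806
G1 X8.9494 Y26.7419 F1806
G1 X8.9494 Y46.3665 F1806
M5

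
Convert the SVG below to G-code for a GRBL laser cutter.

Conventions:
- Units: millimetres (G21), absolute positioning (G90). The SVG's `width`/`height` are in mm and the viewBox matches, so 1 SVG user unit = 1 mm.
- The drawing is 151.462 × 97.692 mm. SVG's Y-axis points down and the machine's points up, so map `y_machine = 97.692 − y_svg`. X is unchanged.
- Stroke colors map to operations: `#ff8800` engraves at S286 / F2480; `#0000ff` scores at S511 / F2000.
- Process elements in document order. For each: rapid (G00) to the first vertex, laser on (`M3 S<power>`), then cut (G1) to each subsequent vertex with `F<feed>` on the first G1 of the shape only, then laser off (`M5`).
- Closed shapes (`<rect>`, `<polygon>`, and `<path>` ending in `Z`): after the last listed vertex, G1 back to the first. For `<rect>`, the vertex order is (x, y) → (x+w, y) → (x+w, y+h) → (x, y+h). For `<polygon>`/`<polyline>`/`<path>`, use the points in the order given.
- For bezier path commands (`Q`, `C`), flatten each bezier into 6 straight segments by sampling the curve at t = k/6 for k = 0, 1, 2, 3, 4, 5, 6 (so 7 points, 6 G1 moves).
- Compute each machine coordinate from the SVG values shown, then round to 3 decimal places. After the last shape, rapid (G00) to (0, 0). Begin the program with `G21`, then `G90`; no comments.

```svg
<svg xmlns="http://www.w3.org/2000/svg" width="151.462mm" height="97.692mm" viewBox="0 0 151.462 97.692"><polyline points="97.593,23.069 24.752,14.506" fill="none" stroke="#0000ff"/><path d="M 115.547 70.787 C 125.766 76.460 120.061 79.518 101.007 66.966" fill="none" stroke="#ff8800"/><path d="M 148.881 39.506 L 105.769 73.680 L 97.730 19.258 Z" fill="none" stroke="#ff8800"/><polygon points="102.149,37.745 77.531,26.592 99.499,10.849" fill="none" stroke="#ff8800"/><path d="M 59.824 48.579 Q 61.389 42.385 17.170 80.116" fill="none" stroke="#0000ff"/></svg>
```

Since the viewBox matches the mm dimensions, user units are millimetres directly. The only transform is the Y-flip y_m = 97.692 − y_svg.

Shape 1 is a line segment drawn with `<polyline>`. Its stroke #0000ff means score at S511, F2000. After flipping Y the toolpath is (97.593,74.623) → (24.752,83.186).

Shape 2 is a cubic bezier drawn with `<path>`. Its stroke #ff8800 means engrave at S286, F2480. After flipping Y the toolpath is (115.547,26.905) → (119.341,24.347) → (120.553,22.585) → (119.254,21.981) → (115.516,22.896) → (109.410,25.691) → (101.007,30.726).

Shape 3 is a regular polygon drawn with `<path>`. Its stroke #ff8800 means engrave at S286, F2480. After flipping Y the toolpath is (148.881,58.186) → (105.769,24.012) → (97.730,78.434) → (148.881,58.186), returning to the start.

Shape 4 is a regular polygon drawn with `<polygon>`. Its stroke #ff8800 means engrave at S286, F2480. After flipping Y the toolpath is (102.149,59.947) → (77.531,71.100) → (99.499,86.843) → (102.149,59.947), returning to the start.

Shape 5 is a quadratic bezier drawn with `<path>`. Its stroke #0000ff means score at S511, F2000. After flipping Y the toolpath is (59.824,49.113) → (59.074,49.958) → (55.780,48.362) → (49.943,44.326) → (41.562,37.849) → (30.638,28.933) → (17.170,17.576).

G21
G90
G00 X97.593 Y74.623
M3 S511
G1 X24.752 Y83.186 F2000
M5
G00 X115.547 Y26.905
M3 S286
G1 X119.341 Y24.347 F2480
G1 X120.553 Y22.585
G1 X119.254 Y21.981
G1 X115.516 Y22.896
G1 X109.410 Y25.691
G1 X101.007 Y30.726
M5
G00 X148.881 Y58.186
M3 S286
G1 X105.769 Y24.012 F2480
G1 X97.730 Y78.434
G1 X148.881 Y58.186
M5
G00 X102.149 Y59.947
M3 S286
G1 X77.531 Y71.100 F2480
G1 X99.499 Y86.843
G1 X102.149 Y59.947
M5
G00 X59.824 Y49.113
M3 S511
G1 X59.074 Y49.958 F2000
G1 X55.780 Y48.362
G1 X49.943 Y44.326
G1 X41.562 Y37.849
G1 X30.638 Y28.933
G1 X17.170 Y17.576
M5
G00 X0.000 Y0.000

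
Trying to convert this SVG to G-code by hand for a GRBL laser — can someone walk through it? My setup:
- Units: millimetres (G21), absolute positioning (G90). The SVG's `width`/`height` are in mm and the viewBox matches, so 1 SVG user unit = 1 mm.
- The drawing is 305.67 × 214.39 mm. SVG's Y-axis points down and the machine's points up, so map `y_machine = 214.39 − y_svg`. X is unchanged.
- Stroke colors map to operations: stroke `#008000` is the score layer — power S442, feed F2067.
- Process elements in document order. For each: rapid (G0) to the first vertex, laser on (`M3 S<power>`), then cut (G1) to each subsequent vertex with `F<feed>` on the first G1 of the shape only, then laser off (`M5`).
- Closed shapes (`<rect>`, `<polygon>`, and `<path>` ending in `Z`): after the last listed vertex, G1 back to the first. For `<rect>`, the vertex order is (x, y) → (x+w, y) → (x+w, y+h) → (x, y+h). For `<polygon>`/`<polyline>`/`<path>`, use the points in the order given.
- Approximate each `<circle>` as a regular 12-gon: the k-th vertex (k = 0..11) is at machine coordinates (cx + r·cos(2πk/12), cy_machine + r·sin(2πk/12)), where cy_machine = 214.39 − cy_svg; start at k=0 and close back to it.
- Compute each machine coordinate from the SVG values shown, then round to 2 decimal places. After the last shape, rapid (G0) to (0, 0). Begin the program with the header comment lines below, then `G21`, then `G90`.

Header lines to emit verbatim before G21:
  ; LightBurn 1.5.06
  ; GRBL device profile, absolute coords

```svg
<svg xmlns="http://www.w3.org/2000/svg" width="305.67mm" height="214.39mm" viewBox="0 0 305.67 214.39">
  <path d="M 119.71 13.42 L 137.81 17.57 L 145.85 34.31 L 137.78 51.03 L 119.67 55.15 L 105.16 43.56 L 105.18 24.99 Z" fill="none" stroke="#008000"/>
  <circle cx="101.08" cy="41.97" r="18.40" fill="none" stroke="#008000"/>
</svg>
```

viewBox `0 0 305.67 214.39` with mm width/height → 1 unit = 1 mm. Flip: y_m = 214.39 − y_svg.

**Shape 1** — `<path>` regular polygon, stroke `#008000` → score (S442, F2067). Machine vertices: (119.71,200.97) → (137.81,196.82) → (145.85,180.08) → (137.78,163.36) → (119.67,159.24) → (105.16,170.83) → (105.18,189.40) → (119.71,200.97). Closed: final G1 returns to the first vertex.

**Shape 2** — `<circle>` circle, stroke `#008000` → score (S442, F2067). Machine vertices: (119.48,172.42) → (117.01,181.62) → (110.28,188.35) → (101.08,190.82) → (91.88,188.35) → (85.15,181.62) → (82.68,172.42) → (85.15,163.22) → (91.88,156.49) → (101.08,154.02) → (110.28,156.49) → (117.01,163.22) → (119.48,172.42). Closed: final G1 returns to the first vertex.

; LightBurn 1.5.06
; GRBL device profile, absolute coords
G21
G90
G0 X119.71 Y200.97
M3 S442
G1 X137.81 Y196.82 F2067
G1 X145.85 Y180.08
G1 X137.78 Y163.36
G1 X119.67 Y159.24
G1 X105.16 Y170.83
G1 X105.18 Y189.40
G1 X119.71 Y200.97
M5
G0 X119.48 Y172.42
M3 S442
G1 X117.01 Y181.62 F2067
G1 X110.28 Y188.35
G1 X101.08 Y190.82
G1 X91.88 Y188.35
G1 X85.15 Y181.62
G1 X82.68 Y172.42
G1 X85.15 Y163.22
G1 X91.88 Y156.49
G1 X101.08 Y154.02
G1 X110.28 Y156.49
G1 X117.01 Y163.22
G1 X119.48 Y172.42
M5
G0 X0.00 Y0.00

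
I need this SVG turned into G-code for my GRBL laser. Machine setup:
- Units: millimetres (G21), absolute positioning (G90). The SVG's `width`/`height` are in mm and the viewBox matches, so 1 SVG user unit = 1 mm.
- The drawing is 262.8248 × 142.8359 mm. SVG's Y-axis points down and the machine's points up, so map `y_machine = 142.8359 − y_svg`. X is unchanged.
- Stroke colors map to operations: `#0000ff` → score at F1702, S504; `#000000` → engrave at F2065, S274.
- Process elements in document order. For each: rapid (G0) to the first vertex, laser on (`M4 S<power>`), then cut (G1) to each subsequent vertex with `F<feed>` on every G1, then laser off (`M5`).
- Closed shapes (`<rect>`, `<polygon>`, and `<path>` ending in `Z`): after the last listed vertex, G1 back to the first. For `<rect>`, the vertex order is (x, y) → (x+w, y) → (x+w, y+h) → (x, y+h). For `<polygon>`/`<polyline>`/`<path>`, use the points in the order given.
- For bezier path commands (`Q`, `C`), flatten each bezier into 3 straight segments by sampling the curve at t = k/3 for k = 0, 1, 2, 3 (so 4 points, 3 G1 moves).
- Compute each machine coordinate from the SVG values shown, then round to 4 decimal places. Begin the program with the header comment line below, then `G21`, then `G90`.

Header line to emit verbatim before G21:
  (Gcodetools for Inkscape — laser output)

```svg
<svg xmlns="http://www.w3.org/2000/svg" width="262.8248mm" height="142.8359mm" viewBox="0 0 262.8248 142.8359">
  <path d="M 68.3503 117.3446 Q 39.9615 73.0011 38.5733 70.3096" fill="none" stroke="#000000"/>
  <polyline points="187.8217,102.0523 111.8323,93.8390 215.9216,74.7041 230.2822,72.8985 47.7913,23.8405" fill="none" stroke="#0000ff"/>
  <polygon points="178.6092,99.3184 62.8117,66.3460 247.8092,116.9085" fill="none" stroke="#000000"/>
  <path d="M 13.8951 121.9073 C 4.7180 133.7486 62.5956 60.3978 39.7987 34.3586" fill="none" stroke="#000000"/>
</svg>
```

Since the viewBox matches the mm dimensions, user units are millimetres directly. The only transform is the Y-flip y_m = 142.8359 − y_svg.

Shape 1 is a quadratic bezier drawn with `<path>`. Its stroke #000000 means engrave at S274, F2065. After flipping Y the toolpath is (68.3503,25.4913) → (52.4245,50.4256) → (42.4988,66.1040) → (38.5733,72.5263).

Shape 2 is a open polyline drawn with `<polyline>`. Its stroke #0000ff means score at S504, F1702. After flipping Y the toolpath is (187.8217,40.7836) → (111.8323,48.9969) → (215.9216,68.1318) → (230.2822,69.9374) → (47.7913,118.9954).

Shape 3 is a closed polygon drawn with `<polygon>`. Its stroke #000000 means engrave at S274, F2065. After flipping Y the toolpath is (178.6092,43.5175) → (62.8117,76.4899) → (247.8092,25.9274) → (178.6092,43.5175), returning to the start.

Shape 4 is a cubic bezier drawn with `<path>`. Its stroke #000000 means engrave at S274, F2065. After flipping Y the toolpath is (13.8951,20.9286) → (21.5981,32.5771) → (41.1756,71.5751) → (39.7987,108.4773).

(Gcodetools for Inkscape — laser output)
G21
G90
G0 X68.3503 Y25.4913
M4 S274
G1 X52.4245 Y50.4256 F2065
G1 X42.4988 Y66.1040 F2065
G1 X38.5733 Y72.5263 F2065
M5
G0 X187.8217 Y40.7836
M4 S504
G1 X111.8323 Y48.9969 F1702
G1 X215.9216 Y68.1318 F1702
G1 X230.2822 Y69.9374 F1702
G1 X47.7913 Y118.9954 F1702
M5
G0 X178.6092 Y43.5175
M4 S274
G1 X62.8117 Y76.4899 F2065
G1 X247.8092 Y25.9274 F2065
G1 X178.6092 Y43.5175 F2065
M5
G0 X13.8951 Y20.9286
M4 S274
G1 X21.5981 Y32.5771 F2065
G1 X41.1756 Y71.5751 F2065
G1 X39.7987 Y108.4773 F2065
M5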